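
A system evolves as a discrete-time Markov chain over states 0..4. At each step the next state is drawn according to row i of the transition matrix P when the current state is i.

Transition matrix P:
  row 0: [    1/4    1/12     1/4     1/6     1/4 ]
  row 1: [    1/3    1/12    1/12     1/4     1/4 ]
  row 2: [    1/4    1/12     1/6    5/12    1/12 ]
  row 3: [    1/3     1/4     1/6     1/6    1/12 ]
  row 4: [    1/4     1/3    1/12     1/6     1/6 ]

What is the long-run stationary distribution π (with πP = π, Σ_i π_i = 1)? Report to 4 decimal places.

Balance equations π_j = Σ_i π_i·P[i][j]:
  π_0 = 1/4·π_0 + 1/3·π_1 + 1/4·π_2 + 1/3·π_3 + 1/4·π_4
  π_1 = 1/12·π_0 + 1/12·π_1 + 1/12·π_2 + 1/4·π_3 + 1/3·π_4
  π_2 = 1/4·π_0 + 1/12·π_1 + 1/6·π_2 + 1/6·π_3 + 1/12·π_4
  π_3 = 1/6·π_0 + 1/4·π_1 + 5/12·π_2 + 1/6·π_3 + 1/6·π_4
  normalize: π_0 + π_1 + π_2 + π_3 + π_4 = 1
Solving the linear system gives exactly π = [3356/11901, 647/3967, 1931/11901, 876/3967, 2045/11901].

π = [0.2820, 0.1631, 0.1623, 0.2208, 0.1718]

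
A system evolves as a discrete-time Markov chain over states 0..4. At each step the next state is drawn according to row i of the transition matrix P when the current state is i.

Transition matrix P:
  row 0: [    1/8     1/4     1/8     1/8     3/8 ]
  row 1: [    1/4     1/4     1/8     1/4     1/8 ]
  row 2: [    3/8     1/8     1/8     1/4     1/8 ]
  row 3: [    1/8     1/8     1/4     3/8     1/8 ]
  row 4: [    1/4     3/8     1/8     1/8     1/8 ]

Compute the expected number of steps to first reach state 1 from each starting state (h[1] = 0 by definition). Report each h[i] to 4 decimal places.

First-step conditioning: h[1] = 0; for i ≠ 1, h[i] = 1 + Σ_k P[i][k]·h[k].
  h[0] = 1 + 1/8·h[0] + 1/8·h[2] + 1/8·h[3] + 3/8·h[4]
  h[2] = 1 + 3/8·h[0] + 1/8·h[2] + 1/4·h[3] + 1/8·h[4]
  h[3] = 1 + 1/8·h[0] + 1/4·h[2] + 3/8·h[3] + 1/8·h[4]
  h[4] = 1 + 1/4·h[0] + 1/8·h[2] + 1/8·h[3] + 1/8·h[4]
Solving the 4×4 linear system over states ≠ 1 gives exactly h = [3760/889, 0, 4432/889, 4624/889, 3384/889] (h[1] = 0 is the target).

h = [4.2295, 0.0000, 4.9854, 5.2013, 3.8065]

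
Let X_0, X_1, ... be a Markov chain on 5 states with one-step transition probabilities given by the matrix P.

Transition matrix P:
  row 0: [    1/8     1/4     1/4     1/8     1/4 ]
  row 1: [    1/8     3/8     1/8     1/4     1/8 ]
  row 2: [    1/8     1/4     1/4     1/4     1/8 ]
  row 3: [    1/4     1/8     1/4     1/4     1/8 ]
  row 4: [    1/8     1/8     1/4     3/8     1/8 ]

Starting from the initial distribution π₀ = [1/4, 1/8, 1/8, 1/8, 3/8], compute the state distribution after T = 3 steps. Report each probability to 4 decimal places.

t=0: π = [0.2500, 0.1250, 0.1250, 0.1250, 0.3750]
t=1: π = [0.1406, 0.2031, 0.2344, 0.2656, 0.1563]
t=2: π = [0.1582, 0.2227, 0.2246, 0.2520, 0.1426]
t=3: π = [0.1565, 0.2285, 0.2222, 0.2480, 0.1448]

π = [0.1565, 0.2285, 0.2222, 0.2480, 0.1448]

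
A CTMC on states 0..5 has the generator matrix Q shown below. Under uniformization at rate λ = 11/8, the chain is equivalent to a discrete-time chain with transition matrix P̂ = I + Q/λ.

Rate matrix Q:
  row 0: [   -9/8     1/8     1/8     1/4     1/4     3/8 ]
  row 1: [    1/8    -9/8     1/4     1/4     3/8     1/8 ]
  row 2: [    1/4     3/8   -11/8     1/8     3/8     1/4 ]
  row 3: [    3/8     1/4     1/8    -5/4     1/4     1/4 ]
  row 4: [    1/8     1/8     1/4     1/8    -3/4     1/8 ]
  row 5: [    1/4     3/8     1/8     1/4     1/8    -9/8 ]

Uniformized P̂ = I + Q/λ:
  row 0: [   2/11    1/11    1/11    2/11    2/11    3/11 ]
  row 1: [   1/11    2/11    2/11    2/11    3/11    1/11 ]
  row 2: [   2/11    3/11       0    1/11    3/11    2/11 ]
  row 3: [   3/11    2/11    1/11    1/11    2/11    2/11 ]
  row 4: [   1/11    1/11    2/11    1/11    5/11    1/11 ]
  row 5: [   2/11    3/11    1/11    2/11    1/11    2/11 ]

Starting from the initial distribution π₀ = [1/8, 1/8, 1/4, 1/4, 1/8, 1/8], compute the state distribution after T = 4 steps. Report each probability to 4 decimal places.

t=0: π = [0.1250, 0.1250, 0.2500, 0.2500, 0.1250, 0.1250]
t=1: π = [0.1818, 0.1932, 0.0909, 0.1250, 0.2386, 0.1705]
t=2: π = [0.1539, 0.1674, 0.1219, 0.1405, 0.2572, 0.1591]
t=3: π = [0.1560, 0.1700, 0.1184, 0.1346, 0.2638, 0.1572]
t=4: π = [0.1546, 0.1687, 0.1196, 0.1348, 0.2657, 0.1566]

π = [0.1546, 0.1687, 0.1196, 0.1348, 0.2657, 0.1566]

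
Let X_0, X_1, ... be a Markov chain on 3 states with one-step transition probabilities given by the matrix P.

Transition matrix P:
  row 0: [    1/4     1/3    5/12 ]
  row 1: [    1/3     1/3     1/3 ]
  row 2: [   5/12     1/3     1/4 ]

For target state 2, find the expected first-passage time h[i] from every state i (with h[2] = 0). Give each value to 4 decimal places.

h = [2.5714, 2.7857, 0.0000]

First-step conditioning: h[2] = 0; for i ≠ 2, h[i] = 1 + Σ_k P[i][k]·h[k].
  h[0] = 1 + 1/4·h[0] + 1/3·h[1]
  h[1] = 1 + 1/3·h[0] + 1/3·h[1]
Solving the 2×2 linear system over states ≠ 2 gives exactly h = [18/7, 39/14, 0] (h[2] = 0 is the target).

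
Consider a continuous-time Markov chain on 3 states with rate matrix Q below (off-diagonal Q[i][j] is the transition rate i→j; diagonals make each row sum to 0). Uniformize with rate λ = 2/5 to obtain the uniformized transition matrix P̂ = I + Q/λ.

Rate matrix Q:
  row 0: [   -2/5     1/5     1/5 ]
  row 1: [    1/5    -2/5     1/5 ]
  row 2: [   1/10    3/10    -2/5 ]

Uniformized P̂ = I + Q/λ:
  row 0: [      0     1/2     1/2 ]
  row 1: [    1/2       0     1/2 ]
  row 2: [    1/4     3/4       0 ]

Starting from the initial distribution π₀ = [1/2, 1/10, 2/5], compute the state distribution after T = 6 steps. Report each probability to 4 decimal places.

t=0: π = [0.5000, 0.1000, 0.4000]
t=1: π = [0.1500, 0.5500, 0.3000]
t=2: π = [0.3500, 0.3000, 0.3500]
t=3: π = [0.2375, 0.4375, 0.3250]
t=4: π = [0.3000, 0.3625, 0.3375]
t=5: π = [0.2656, 0.4031, 0.3313]
t=6: π = [0.2844, 0.3813, 0.3344]

π = [0.2844, 0.3813, 0.3344]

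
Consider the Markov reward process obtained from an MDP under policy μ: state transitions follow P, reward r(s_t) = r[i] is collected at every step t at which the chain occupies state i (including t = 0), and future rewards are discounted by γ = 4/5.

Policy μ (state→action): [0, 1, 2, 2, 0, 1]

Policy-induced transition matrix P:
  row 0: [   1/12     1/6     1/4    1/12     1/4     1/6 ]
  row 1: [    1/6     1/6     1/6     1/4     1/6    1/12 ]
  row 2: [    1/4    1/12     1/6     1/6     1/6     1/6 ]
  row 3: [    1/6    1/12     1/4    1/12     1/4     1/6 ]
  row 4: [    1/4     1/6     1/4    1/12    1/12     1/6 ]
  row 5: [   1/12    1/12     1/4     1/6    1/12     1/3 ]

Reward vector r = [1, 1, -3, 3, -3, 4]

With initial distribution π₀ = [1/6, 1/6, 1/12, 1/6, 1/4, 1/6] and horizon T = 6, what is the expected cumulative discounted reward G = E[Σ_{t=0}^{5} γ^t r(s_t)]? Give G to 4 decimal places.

t=0: π = [0.1667, 0.1667, 0.0833, 0.1667, 0.2500, 0.1667], E[r] = 0.5000, γ^t·E[r] = 0.500000, running G = 0.500000
t=1: π = [0.1667, 0.1319, 0.2292, 0.1319, 0.1597, 0.1806], E[r] = 0.2500, γ^t·E[r] = 0.200000, running G = 0.700000
t=2: π = [0.1701, 0.1215, 0.2199, 0.1395, 0.1632, 0.1858], E[r] = 0.3038, γ^t·E[r] = 0.194444, running G = 0.894444
t=3: π = [0.1689, 0.1212, 0.2215, 0.1374, 0.1634, 0.1875], E[r] = 0.2976, γ^t·E[r] = 0.152346, running G = 1.046790
t=4: π = [0.1690, 0.1211, 0.2214, 0.1376, 0.1630, 0.1878], E[r] = 0.3011, γ^t·E[r] = 0.123348, running G = 1.170138
t=5: π = [0.1690, 0.1211, 0.2215, 0.1376, 0.1630, 0.1879], E[r] = 0.3011, γ^t·E[r] = 0.098663, running G = 1.268802

G = 1.2688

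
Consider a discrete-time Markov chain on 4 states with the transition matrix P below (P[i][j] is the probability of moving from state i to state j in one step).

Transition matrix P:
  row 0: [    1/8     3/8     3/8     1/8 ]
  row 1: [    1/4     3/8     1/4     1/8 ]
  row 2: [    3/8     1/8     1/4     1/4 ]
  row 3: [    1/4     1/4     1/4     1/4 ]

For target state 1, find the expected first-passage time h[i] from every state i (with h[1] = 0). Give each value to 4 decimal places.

h = [3.6571, 0.0000, 4.5143, 4.0571]

First-step conditioning: h[1] = 0; for i ≠ 1, h[i] = 1 + Σ_k P[i][k]·h[k].
  h[0] = 1 + 1/8·h[0] + 3/8·h[2] + 1/8·h[3]
  h[2] = 1 + 3/8·h[0] + 1/4·h[2] + 1/4·h[3]
  h[3] = 1 + 1/4·h[0] + 1/4·h[2] + 1/4·h[3]
Solving the 3×3 linear system over states ≠ 1 gives exactly h = [128/35, 0, 158/35, 142/35] (h[1] = 0 is the target).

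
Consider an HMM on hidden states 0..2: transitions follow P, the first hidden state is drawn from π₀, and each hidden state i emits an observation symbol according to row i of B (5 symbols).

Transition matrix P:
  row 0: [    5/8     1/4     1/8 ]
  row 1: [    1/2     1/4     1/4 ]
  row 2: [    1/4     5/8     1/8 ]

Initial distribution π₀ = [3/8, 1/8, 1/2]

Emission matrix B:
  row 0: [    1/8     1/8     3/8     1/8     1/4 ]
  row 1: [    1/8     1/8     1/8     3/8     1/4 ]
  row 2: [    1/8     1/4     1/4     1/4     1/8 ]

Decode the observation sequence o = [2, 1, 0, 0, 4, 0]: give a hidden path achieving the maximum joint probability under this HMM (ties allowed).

t=0: δ = [1.406e-01, 1.562e-02, 1.250e-01]  (obs o_0=2)
t=1: δ = [1.099e-02, 9.766e-03, 4.395e-03]  ψ = [0, 2, 0]  (obs o_1=1)
t=2: δ = [8.583e-04, 3.433e-04, 3.052e-04]  ψ = [0, 0, 1]  (obs o_2=0)
t=3: δ = [6.706e-05, 2.682e-05, 1.341e-05]  ψ = [0, 0, 0]  (obs o_3=0)
t=4: δ = [1.048e-05, 4.191e-06, 1.048e-06]  ψ = [0, 0, 0]  (obs o_4=4)
t=5: δ = [8.185e-07, 3.274e-07, 1.637e-07]  ψ = [0, 0, 0]  (obs o_5=0)
backtrack: best end state = 0; path = [0, 0, 0, 0, 0, 0]

path = [0, 0, 0, 0, 0, 0]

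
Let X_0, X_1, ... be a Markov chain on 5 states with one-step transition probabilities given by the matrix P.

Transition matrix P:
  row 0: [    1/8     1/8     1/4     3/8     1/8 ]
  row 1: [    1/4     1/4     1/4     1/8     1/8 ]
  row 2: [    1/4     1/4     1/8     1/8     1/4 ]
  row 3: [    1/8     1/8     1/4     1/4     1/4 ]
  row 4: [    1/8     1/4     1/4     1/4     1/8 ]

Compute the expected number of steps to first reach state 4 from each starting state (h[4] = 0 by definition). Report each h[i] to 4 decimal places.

First-step conditioning: h[4] = 0; for i ≠ 4, h[i] = 1 + Σ_k P[i][k]·h[k].
  h[0] = 1 + 1/8·h[0] + 1/8·h[1] + 1/4·h[2] + 3/8·h[3]
  h[1] = 1 + 1/4·h[0] + 1/4·h[1] + 1/4·h[2] + 1/8·h[3]
  h[2] = 1 + 1/4·h[0] + 1/4·h[1] + 1/8·h[2] + 1/8·h[3]
  h[3] = 1 + 1/8·h[0] + 1/8·h[1] + 1/4·h[2] + 1/4·h[3]
Solving the 4×4 linear system over states ≠ 4 gives exactly h = [567/104, 45/8, 5, 63/13, 0] (h[4] = 0 is the target).

h = [5.4519, 5.6250, 5.0000, 4.8462, 0.0000]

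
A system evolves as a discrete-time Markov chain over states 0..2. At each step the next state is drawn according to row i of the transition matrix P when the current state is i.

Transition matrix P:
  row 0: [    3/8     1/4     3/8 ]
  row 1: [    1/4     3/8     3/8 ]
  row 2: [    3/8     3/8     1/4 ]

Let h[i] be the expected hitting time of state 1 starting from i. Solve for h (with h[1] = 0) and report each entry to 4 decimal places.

h = [3.4286, 0.0000, 3.0476]

First-step conditioning: h[1] = 0; for i ≠ 1, h[i] = 1 + Σ_k P[i][k]·h[k].
  h[0] = 1 + 3/8·h[0] + 3/8·h[2]
  h[2] = 1 + 3/8·h[0] + 1/4·h[2]
Solving the 2×2 linear system over states ≠ 1 gives exactly h = [24/7, 0, 64/21] (h[1] = 0 is the target).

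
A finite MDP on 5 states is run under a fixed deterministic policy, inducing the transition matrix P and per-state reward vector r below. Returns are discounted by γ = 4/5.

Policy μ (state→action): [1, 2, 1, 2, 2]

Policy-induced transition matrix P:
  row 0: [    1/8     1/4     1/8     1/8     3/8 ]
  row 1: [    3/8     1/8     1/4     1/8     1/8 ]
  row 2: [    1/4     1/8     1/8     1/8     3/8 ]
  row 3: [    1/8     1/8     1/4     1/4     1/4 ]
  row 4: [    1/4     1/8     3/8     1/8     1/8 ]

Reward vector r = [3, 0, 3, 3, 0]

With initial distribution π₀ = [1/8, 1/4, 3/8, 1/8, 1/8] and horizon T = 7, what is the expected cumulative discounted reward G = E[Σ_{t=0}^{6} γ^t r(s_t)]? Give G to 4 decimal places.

t=0: π = [0.1250, 0.2500, 0.3750, 0.1250, 0.1250], E[r] = 1.8750, γ^t·E[r] = 1.875000, running G = 1.875000
t=1: π = [0.2500, 0.1406, 0.2031, 0.1406, 0.2656], E[r] = 1.7813, γ^t·E[r] = 1.425000, running G = 3.300000
t=2: π = [0.2188, 0.1563, 0.2266, 0.1426, 0.2559], E[r] = 1.7637, γ^t·E[r] = 1.128750, running G = 4.428750
t=3: π = [0.2244, 0.1523, 0.2263, 0.1428, 0.2542], E[r] = 1.7805, γ^t·E[r] = 0.911625, running G = 5.340375
t=4: π = [0.2231, 0.1530, 0.2254, 0.1429, 0.2555], E[r] = 1.7743, γ^t·E[r] = 0.726750, running G = 6.067125
t=5: π = [0.2234, 0.1529, 0.2259, 0.1429, 0.2550], E[r] = 1.7763, γ^t·E[r] = 0.582064, running G = 6.649189
t=6: π = [0.2233, 0.1529, 0.2257, 0.1429, 0.2552], E[r] = 1.7757, γ^t·E[r] = 0.465495, running G = 7.114684

G = 7.1147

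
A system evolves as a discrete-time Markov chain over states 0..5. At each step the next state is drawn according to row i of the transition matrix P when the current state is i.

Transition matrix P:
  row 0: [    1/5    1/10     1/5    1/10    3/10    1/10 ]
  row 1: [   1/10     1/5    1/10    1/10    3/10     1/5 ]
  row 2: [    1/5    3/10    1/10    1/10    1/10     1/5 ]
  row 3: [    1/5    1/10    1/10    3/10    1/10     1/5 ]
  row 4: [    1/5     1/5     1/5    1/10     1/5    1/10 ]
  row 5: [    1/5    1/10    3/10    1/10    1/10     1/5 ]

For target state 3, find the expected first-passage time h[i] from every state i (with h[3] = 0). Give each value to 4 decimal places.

h = [10.0000, 10.0000, 10.0000, 0.0000, 10.0000, 10.0000]

First-step conditioning: h[3] = 0; for i ≠ 3, h[i] = 1 + Σ_k P[i][k]·h[k].
  h[0] = 1 + 1/5·h[0] + 1/10·h[1] + 1/5·h[2] + 3/10·h[4] + 1/10·h[5]
  h[1] = 1 + 1/10·h[0] + 1/5·h[1] + 1/10·h[2] + 3/10·h[4] + 1/5·h[5]
  h[2] = 1 + 1/5·h[0] + 3/10·h[1] + 1/10·h[2] + 1/10·h[4] + 1/5·h[5]
  h[4] = 1 + 1/5·h[0] + 1/5·h[1] + 1/5·h[2] + 1/5·h[4] + 1/10·h[5]
  h[5] = 1 + 1/5·h[0] + 1/10·h[1] + 3/10·h[2] + 1/10·h[4] + 1/5·h[5]
Solving the 5×5 linear system over states ≠ 3 gives exactly h = [10, 10, 10, 0, 10, 10] (h[3] = 0 is the target).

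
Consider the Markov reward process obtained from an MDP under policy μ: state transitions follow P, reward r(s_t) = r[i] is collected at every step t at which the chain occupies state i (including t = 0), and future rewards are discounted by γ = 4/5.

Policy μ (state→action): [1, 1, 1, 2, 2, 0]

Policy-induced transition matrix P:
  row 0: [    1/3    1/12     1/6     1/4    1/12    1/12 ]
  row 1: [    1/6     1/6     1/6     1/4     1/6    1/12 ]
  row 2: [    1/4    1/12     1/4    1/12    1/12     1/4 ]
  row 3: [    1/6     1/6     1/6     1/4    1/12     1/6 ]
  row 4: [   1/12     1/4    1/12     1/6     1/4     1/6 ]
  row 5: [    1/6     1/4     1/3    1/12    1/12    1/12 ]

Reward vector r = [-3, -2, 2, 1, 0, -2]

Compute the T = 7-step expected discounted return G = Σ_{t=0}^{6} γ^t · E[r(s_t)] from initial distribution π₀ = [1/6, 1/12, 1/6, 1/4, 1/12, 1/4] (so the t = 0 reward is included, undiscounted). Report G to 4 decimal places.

G = -2.4437

t=0: π = [0.1667, 0.0833, 0.1667, 0.2500, 0.0833, 0.2500], E[r] = -0.5833, γ^t·E[r] = -0.583333, running G = -0.583333
t=1: π = [0.2014, 0.1667, 0.2153, 0.1736, 0.1042, 0.1389], E[r] = -0.6111, γ^t·E[r] = -0.488889, running G = -1.072222
t=2: π = [0.2095, 0.1522, 0.1991, 0.1823, 0.1146, 0.1424], E[r] = -0.6372, γ^t·E[r] = -0.407778, running G = -1.480000
t=3: π = [0.2086, 0.1540, 0.1974, 0.1835, 0.1151, 0.1413], E[r] = -0.6380, γ^t·E[r] = -0.326667, running G = -1.806667
t=4: π = [0.2083, 0.1542, 0.1971, 0.1840, 0.1154, 0.1411], E[r] = -0.6374, γ^t·E[r] = -0.261093, running G = -2.067760
t=5: π = [0.2082, 0.1543, 0.1970, 0.1840, 0.1154, 0.1411], E[r] = -0.6373, γ^t·E[r] = -0.208838, running G = -2.276598
t=6: π = [0.2082, 0.1543, 0.1970, 0.1840, 0.1154, 0.1411], E[r] = -0.6373, γ^t·E[r] = -0.167061, running G = -2.443658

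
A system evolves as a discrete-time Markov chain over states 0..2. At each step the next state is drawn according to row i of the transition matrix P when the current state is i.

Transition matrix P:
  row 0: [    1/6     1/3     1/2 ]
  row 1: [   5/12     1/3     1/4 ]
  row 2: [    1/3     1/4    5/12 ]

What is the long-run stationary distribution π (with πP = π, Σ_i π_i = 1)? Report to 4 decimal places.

π = [0.3072, 0.3007, 0.3922]

Balance equations π_j = Σ_i π_i·P[i][j]:
  π_0 = 1/6·π_0 + 5/12·π_1 + 1/3·π_2
  π_1 = 1/3·π_0 + 1/3·π_1 + 1/4·π_2
  normalize: π_0 + π_1 + π_2 = 1
Solving the linear system gives exactly π = [47/153, 46/153, 20/51].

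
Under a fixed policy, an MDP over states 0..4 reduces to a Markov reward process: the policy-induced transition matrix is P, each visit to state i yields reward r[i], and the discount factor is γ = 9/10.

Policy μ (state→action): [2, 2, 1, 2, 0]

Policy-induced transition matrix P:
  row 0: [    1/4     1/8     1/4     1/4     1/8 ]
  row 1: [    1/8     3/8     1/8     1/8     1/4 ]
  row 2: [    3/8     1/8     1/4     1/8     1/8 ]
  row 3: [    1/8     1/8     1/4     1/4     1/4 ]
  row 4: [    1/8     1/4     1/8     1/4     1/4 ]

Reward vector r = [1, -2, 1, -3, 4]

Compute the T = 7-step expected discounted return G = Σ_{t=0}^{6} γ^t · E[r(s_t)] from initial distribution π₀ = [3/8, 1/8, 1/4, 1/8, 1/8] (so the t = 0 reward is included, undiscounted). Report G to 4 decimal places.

G = 1.3405

t=0: π = [0.3750, 0.1250, 0.2500, 0.1250, 0.1250], E[r] = 0.5000, γ^t·E[r] = 0.500000, running G = 0.500000
t=1: π = [0.2344, 0.1719, 0.2188, 0.2031, 0.1719], E[r] = 0.1875, γ^t·E[r] = 0.168750, running G = 0.668750
t=2: π = [0.2090, 0.1895, 0.2070, 0.2012, 0.1934], E[r] = 0.2070, γ^t·E[r] = 0.167695, running G = 0.836445
t=3: π = [0.2029, 0.1965, 0.2021, 0.2004, 0.1980], E[r] = 0.2026, γ^t·E[r] = 0.147722, running G = 0.984167
t=4: π = [0.2009, 0.1989, 0.2007, 0.2002, 0.1994], E[r] = 0.2008, γ^t·E[r] = 0.131749, running G = 1.115916
t=5: π = [0.2003, 0.1996, 0.2002, 0.2001, 0.1998], E[r] = 0.2003, γ^t·E[r] = 0.118254, running G = 1.234170
t=6: π = [0.2001, 0.1999, 0.2001, 0.2000, 0.1999], E[r] = 0.2001, γ^t·E[r] = 0.106333, running G = 1.340503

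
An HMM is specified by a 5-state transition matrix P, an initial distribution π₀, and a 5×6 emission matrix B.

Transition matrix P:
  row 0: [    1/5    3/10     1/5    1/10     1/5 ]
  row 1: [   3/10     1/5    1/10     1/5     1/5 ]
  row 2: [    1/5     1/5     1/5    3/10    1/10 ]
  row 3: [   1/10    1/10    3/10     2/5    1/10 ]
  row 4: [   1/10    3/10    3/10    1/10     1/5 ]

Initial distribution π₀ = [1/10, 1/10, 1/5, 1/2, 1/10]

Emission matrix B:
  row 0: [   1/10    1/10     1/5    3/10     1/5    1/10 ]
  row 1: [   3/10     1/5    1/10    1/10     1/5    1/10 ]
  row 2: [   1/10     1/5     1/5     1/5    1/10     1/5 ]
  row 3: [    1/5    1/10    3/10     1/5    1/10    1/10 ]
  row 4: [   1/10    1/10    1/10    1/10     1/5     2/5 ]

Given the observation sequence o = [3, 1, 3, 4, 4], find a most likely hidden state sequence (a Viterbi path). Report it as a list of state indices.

t=0: δ = [3.000e-02, 1.000e-02, 4.000e-02, 1.000e-01, 1.000e-02]  (obs o_0=3)
t=1: δ = [1.000e-03, 2.000e-03, 6.000e-03, 4.000e-03, 1.000e-03]  ψ = [3, 3, 3, 3, 3]  (obs o_1=1)
t=2: δ = [3.600e-04, 1.200e-04, 2.400e-04, 3.600e-04, 6.000e-05]  ψ = [2, 2, 2, 2, 2]  (obs o_2=3)
t=3: δ = [1.440e-05, 2.160e-05, 1.080e-05, 1.440e-05, 1.440e-05]  ψ = [0, 0, 3, 3, 0]  (obs o_3=4)
t=4: δ = [1.296e-06, 8.640e-07, 4.320e-07, 5.760e-07, 8.640e-07]  ψ = [1, 0, 3, 3, 1]  (obs o_4=4)
backtrack: best end state = 0; path = [3, 2, 0, 1, 0]

path = [3, 2, 0, 1, 0]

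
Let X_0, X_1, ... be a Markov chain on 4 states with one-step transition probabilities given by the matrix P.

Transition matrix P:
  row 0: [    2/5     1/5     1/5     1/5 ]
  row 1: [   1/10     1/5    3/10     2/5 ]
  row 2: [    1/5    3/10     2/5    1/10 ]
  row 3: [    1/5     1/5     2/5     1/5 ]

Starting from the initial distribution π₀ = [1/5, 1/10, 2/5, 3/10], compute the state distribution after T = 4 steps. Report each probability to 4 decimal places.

t=0: π = [0.2000, 0.1000, 0.4000, 0.3000]
t=1: π = [0.2300, 0.2400, 0.3500, 0.1800]
t=2: π = [0.2220, 0.2350, 0.3300, 0.2130]
t=3: π = [0.2209, 0.2330, 0.3321, 0.2140]
t=4: π = [0.2209, 0.2332, 0.3325, 0.2134]

π = [0.2209, 0.2332, 0.3325, 0.2134]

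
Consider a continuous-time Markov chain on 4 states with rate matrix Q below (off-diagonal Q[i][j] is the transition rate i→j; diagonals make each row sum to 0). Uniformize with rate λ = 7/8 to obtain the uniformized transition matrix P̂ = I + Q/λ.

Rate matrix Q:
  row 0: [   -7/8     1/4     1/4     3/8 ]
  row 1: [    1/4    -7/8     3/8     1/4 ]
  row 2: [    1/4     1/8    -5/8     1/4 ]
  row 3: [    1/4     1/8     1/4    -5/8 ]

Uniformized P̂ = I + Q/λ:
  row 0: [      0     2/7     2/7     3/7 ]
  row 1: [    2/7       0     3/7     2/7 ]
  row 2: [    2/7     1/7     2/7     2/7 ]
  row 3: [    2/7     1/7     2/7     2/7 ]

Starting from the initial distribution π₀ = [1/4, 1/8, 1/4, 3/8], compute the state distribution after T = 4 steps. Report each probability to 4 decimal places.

π = [0.2224, 0.1526, 0.3076, 0.3174]

t=0: π = [0.2500, 0.1250, 0.2500, 0.3750]
t=1: π = [0.2143, 0.1607, 0.3036, 0.3214]
t=2: π = [0.2245, 0.1505, 0.3087, 0.3163]
t=3: π = [0.2216, 0.1534, 0.3072, 0.3178]
t=4: π = [0.2224, 0.1526, 0.3076, 0.3174]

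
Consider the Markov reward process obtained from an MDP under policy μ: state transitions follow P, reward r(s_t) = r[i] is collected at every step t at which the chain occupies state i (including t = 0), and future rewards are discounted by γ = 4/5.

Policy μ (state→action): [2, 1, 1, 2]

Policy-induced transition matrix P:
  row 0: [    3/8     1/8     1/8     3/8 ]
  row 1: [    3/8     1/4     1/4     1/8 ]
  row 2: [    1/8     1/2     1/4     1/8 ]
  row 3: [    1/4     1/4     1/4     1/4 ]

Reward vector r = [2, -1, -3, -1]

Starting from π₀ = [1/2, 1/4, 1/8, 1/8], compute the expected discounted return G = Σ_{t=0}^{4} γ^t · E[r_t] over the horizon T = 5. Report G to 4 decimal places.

t=0: π = [0.5000, 0.2500, 0.1250, 0.1250], E[r] = 0.2500, γ^t·E[r] = 0.250000, running G = 0.250000
t=1: π = [0.3281, 0.2188, 0.1875, 0.2656], E[r] = -0.3906, γ^t·E[r] = -0.312500, running G = -0.062500
t=2: π = [0.2949, 0.2559, 0.2090, 0.2402], E[r] = -0.5332, γ^t·E[r] = -0.341250, running G = -0.403750
t=3: π = [0.2927, 0.2654, 0.2131, 0.2288], E[r] = -0.5481, γ^t·E[r] = -0.280625, running G = -0.684375
t=4: π = [0.2931, 0.2667, 0.2134, 0.2268], E[r] = -0.5475, γ^t·E[r] = -0.224238, running G = -0.908613

G = -0.9086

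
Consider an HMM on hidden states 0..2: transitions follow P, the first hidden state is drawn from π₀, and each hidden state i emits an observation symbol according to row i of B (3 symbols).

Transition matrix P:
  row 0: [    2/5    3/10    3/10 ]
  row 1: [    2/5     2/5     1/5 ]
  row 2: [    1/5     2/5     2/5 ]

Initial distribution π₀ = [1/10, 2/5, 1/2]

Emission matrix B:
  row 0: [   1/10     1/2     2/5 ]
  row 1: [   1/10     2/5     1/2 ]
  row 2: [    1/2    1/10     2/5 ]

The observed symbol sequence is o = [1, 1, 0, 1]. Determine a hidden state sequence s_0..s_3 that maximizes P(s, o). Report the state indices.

t=0: δ = [5.000e-02, 1.600e-01, 5.000e-02]  (obs o_0=1)
t=1: δ = [3.200e-02, 2.560e-02, 3.200e-03]  ψ = [1, 1, 1]  (obs o_1=1)
t=2: δ = [1.280e-03, 1.024e-03, 4.800e-03]  ψ = [0, 1, 0]  (obs o_2=0)
t=3: δ = [4.800e-04, 7.680e-04, 1.920e-04]  ψ = [2, 2, 2]  (obs o_3=1)
backtrack: best end state = 1; path = [1, 0, 2, 1]

path = [1, 0, 2, 1]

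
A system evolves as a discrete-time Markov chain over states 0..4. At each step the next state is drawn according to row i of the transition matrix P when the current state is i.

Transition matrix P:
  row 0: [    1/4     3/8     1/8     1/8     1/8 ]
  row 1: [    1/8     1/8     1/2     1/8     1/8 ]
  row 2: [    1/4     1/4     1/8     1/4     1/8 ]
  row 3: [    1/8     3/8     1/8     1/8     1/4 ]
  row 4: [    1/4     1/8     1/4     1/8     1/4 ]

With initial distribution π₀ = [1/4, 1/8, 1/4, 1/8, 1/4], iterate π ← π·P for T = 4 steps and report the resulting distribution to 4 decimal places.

t=0: π = [0.2500, 0.1250, 0.2500, 0.1250, 0.2500]
t=1: π = [0.2188, 0.2500, 0.2031, 0.1563, 0.1719]
t=2: π = [0.1992, 0.2441, 0.2402, 0.1504, 0.1660]
t=3: π = [0.2007, 0.2424, 0.2373, 0.1550, 0.1646]
t=4: π = [0.2003, 0.2436, 0.2365, 0.1547, 0.1649]

π = [0.2003, 0.2436, 0.2365, 0.1547, 0.1649]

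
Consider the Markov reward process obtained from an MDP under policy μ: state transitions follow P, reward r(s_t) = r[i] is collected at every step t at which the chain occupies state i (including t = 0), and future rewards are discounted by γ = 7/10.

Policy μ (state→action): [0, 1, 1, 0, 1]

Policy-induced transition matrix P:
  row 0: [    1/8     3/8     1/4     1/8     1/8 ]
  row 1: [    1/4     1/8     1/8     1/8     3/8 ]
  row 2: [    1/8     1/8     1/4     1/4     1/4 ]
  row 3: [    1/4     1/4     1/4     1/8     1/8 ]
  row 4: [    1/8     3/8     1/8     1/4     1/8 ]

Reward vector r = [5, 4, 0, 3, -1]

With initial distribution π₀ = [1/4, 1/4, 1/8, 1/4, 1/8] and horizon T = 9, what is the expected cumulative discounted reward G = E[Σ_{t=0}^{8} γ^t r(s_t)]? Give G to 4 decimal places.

G = 7.6749

t=0: π = [0.2500, 0.2500, 0.1250, 0.2500, 0.1250], E[r] = 2.8750, γ^t·E[r] = 2.875000, running G = 2.875000
t=1: π = [0.1875, 0.2500, 0.2031, 0.1563, 0.2031], E[r] = 2.2031, γ^t·E[r] = 1.542188, running G = 4.417188
t=2: π = [0.1758, 0.2422, 0.1934, 0.1758, 0.2129], E[r] = 2.1621, γ^t·E[r] = 1.059434, running G = 5.476621
t=3: π = [0.1772, 0.2441, 0.1931, 0.1758, 0.2097], E[r] = 2.1804, γ^t·E[r] = 0.747884, running G = 6.224505
t=4: π = [0.1775, 0.2437, 0.1933, 0.1754, 0.2102], E[r] = 2.1782, γ^t·E[r] = 0.522984, running G = 6.747489
t=5: π = [0.1774, 0.2438, 0.1933, 0.1754, 0.2101], E[r] = 2.1785, γ^t·E[r] = 0.366134, running G = 7.113623
t=6: π = [0.1774, 0.2438, 0.1933, 0.1754, 0.2101], E[r] = 2.1784, γ^t·E[r] = 0.256283, running G = 7.369906
t=7: π = [0.1774, 0.2438, 0.1933, 0.1754, 0.2101], E[r] = 2.1784, γ^t·E[r] = 0.179401, running G = 7.549307
t=8: π = [0.1774, 0.2438, 0.1933, 0.1754, 0.2101], E[r] = 2.1784, γ^t·E[r] = 0.125580, running G = 7.674887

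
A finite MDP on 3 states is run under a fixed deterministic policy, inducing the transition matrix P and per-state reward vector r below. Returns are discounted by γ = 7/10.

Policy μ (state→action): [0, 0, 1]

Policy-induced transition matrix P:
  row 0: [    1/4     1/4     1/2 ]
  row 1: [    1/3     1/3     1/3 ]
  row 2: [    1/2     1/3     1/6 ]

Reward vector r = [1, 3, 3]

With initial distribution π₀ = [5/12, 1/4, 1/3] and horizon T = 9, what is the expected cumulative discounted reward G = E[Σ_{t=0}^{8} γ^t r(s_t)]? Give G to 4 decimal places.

t=0: π = [0.4167, 0.2500, 0.3333], E[r] = 2.1667, γ^t·E[r] = 2.166667, running G = 2.166667
t=1: π = [0.3542, 0.2986, 0.3472], E[r] = 2.2917, γ^t·E[r] = 1.604167, running G = 3.770833
t=2: π = [0.3617, 0.3038, 0.3345], E[r] = 2.2766, γ^t·E[r] = 1.115544, running G = 4.886377
t=3: π = [0.3589, 0.3032, 0.3379], E[r] = 2.2821, γ^t·E[r] = 0.782766, running G = 5.669144
t=4: π = [0.3597, 0.3034, 0.3368], E[r] = 2.2805, γ^t·E[r] = 0.547556, running G = 6.216700
t=5: π = [0.3595, 0.3034, 0.3371], E[r] = 2.2810, γ^t·E[r] = 0.383369, running G = 6.600069
t=6: π = [0.3596, 0.3034, 0.3371], E[r] = 2.2809, γ^t·E[r] = 0.268342, running G = 6.868411
t=7: π = [0.3595, 0.3034, 0.3371], E[r] = 2.2809, γ^t·E[r] = 0.187843, running G = 7.056253
t=8: π = [0.3596, 0.3034, 0.3371], E[r] = 2.2809, γ^t·E[r] = 0.131489, running G = 7.187742

G = 7.1877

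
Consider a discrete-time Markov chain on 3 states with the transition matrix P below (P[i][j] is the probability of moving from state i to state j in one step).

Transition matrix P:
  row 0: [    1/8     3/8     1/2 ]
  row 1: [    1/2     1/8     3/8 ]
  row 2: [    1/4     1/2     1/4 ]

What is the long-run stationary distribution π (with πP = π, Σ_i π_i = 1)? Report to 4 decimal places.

Balance equations π_j = Σ_i π_i·P[i][j]:
  π_0 = 1/8·π_0 + 1/2·π_1 + 1/4·π_2
  π_1 = 3/8·π_0 + 1/8·π_1 + 1/2·π_2
  normalize: π_0 + π_1 + π_2 = 1
Solving the linear system gives exactly π = [30/101, 34/101, 37/101].

π = [0.2970, 0.3366, 0.3663]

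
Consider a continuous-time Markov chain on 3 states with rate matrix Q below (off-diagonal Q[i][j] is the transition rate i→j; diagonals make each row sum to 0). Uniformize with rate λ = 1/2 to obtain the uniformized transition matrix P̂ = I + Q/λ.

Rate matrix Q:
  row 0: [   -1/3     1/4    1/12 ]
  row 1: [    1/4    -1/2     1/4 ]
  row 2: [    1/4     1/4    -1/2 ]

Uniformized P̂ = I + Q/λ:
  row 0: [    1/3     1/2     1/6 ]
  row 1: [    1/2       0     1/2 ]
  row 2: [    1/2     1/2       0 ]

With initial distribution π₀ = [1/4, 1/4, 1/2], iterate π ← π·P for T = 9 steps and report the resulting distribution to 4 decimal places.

t=0: π = [0.2500, 0.2500, 0.5000]
t=1: π = [0.4583, 0.3750, 0.1667]
t=2: π = [0.4236, 0.3125, 0.2639]
t=3: π = [0.4294, 0.3438, 0.2269]
t=4: π = [0.4284, 0.3281, 0.2434]
t=5: π = [0.4286, 0.3359, 0.2355]
t=6: π = [0.4286, 0.3320, 0.2394]
t=7: π = [0.4286, 0.3340, 0.2374]
t=8: π = [0.4286, 0.3330, 0.2384]
t=9: π = [0.4286, 0.3335, 0.2379]

π = [0.4286, 0.3335, 0.2379]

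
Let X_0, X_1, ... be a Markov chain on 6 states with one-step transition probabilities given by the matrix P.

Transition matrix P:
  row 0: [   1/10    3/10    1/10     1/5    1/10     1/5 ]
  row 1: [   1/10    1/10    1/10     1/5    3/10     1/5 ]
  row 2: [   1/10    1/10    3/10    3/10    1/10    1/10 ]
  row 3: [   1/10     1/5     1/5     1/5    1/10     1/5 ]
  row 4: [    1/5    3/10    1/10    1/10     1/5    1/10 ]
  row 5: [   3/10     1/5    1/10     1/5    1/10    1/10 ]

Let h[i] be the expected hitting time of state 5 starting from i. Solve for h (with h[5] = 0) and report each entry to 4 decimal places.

First-step conditioning: h[5] = 0; for i ≠ 5, h[i] = 1 + Σ_k P[i][k]·h[k].
  h[0] = 1 + 1/10·h[0] + 3/10·h[1] + 1/10·h[2] + 1/5·h[3] + 1/10·h[4]
  h[1] = 1 + 1/10·h[0] + 1/10·h[1] + 1/10·h[2] + 1/5·h[3] + 3/10·h[4]
  h[2] = 1 + 1/10·h[0] + 1/10·h[1] + 3/10·h[2] + 3/10·h[3] + 1/10·h[4]
  h[3] = 1 + 1/10·h[0] + 1/5·h[1] + 1/5·h[2] + 1/5·h[3] + 1/10·h[4]
  h[4] = 1 + 1/5·h[0] + 3/10·h[1] + 1/10·h[2] + 1/10·h[3] + 1/5·h[4]
Solving the 5×5 linear system over states ≠ 5 gives exactly h = [10640/1801, 10835/1801, 11935/1801, 10750/1801, 11810/1801, 0] (h[5] = 0 is the target).

h = [5.9078, 6.0161, 6.6269, 5.9689, 6.5575, 0.0000]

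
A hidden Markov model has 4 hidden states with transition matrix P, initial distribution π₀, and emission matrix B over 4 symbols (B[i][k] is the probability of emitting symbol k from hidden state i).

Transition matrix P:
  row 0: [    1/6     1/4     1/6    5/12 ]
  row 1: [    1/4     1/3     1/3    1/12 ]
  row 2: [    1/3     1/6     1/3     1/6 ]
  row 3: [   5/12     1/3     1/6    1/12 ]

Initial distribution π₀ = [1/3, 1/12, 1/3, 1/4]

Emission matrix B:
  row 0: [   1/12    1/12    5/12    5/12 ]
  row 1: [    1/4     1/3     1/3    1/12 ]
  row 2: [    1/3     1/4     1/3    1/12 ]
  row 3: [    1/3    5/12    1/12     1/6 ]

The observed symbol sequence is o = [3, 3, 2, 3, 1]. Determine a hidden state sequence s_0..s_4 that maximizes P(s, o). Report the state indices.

t=0: δ = [1.389e-01, 6.944e-03, 2.778e-02, 4.167e-02]  (obs o_0=3)
t=1: δ = [9.645e-03, 2.894e-03, 1.929e-03, 9.645e-03]  ψ = [0, 0, 0, 0]  (obs o_1=3)
t=2: δ = [1.674e-03, 1.072e-03, 5.358e-04, 3.349e-04]  ψ = [3, 3, 0, 0]  (obs o_2=2)
t=3: δ = [1.163e-04, 3.489e-05, 2.977e-05, 1.163e-04]  ψ = [0, 0, 1, 0]  (obs o_3=3)
t=4: δ = [4.038e-06, 1.292e-05, 4.845e-06, 2.019e-05]  ψ = [3, 3, 0, 0]  (obs o_4=1)
backtrack: best end state = 3; path = [0, 3, 0, 0, 3]

path = [0, 3, 0, 0, 3]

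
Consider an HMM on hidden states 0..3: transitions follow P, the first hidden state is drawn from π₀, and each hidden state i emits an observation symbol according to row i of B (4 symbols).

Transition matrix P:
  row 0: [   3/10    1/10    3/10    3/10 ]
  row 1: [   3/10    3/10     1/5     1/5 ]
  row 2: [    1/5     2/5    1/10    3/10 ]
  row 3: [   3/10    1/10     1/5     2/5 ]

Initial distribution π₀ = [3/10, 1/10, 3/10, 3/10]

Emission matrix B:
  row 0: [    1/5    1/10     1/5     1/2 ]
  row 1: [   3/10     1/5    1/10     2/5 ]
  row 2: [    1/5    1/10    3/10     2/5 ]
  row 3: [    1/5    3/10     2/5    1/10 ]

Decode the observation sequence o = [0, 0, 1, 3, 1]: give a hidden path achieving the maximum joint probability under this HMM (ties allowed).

t=0: δ = [6.000e-02, 3.000e-02, 6.000e-02, 6.000e-02]  (obs o_0=0)
t=1: δ = [3.600e-03, 7.200e-03, 3.600e-03, 4.800e-03]  ψ = [0, 2, 0, 3]  (obs o_1=0)
t=2: δ = [2.160e-04, 4.320e-04, 1.440e-04, 5.760e-04]  ψ = [1, 1, 1, 3]  (obs o_2=1)
t=3: δ = [8.640e-05, 5.184e-05, 4.608e-05, 2.304e-05]  ψ = [3, 1, 3, 3]  (obs o_3=3)
t=4: δ = [2.592e-06, 3.686e-06, 2.592e-06, 7.776e-06]  ψ = [0, 2, 0, 0]  (obs o_4=1)
backtrack: best end state = 3; path = [3, 3, 3, 0, 3]

path = [3, 3, 3, 0, 3]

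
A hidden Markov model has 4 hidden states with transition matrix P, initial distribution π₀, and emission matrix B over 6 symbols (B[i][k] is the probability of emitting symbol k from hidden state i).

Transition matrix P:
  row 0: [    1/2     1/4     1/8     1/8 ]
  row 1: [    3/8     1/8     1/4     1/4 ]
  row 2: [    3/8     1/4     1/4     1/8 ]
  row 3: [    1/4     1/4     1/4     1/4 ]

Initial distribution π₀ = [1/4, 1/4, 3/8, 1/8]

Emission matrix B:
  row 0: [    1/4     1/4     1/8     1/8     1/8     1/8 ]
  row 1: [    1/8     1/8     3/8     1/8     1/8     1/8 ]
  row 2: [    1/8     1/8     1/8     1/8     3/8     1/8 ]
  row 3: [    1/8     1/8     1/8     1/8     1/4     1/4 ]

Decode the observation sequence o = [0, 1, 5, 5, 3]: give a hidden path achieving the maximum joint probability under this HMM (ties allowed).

path = [0, 0, 0, 0, 0]

t=0: δ = [6.250e-02, 3.125e-02, 4.688e-02, 1.562e-02]  (obs o_0=0)
t=1: δ = [7.812e-03, 1.953e-03, 1.465e-03, 9.766e-04]  ψ = [0, 0, 2, 0]  (obs o_1=1)
t=2: δ = [4.883e-04, 2.441e-04, 1.221e-04, 2.441e-04]  ψ = [0, 0, 0, 0]  (obs o_2=5)
t=3: δ = [3.052e-05, 1.526e-05, 7.629e-06, 1.526e-05]  ψ = [0, 0, 0, 0]  (obs o_3=5)
t=4: δ = [1.907e-06, 9.537e-07, 4.768e-07, 4.768e-07]  ψ = [0, 0, 0, 0]  (obs o_4=3)
backtrack: best end state = 0; path = [0, 0, 0, 0, 0]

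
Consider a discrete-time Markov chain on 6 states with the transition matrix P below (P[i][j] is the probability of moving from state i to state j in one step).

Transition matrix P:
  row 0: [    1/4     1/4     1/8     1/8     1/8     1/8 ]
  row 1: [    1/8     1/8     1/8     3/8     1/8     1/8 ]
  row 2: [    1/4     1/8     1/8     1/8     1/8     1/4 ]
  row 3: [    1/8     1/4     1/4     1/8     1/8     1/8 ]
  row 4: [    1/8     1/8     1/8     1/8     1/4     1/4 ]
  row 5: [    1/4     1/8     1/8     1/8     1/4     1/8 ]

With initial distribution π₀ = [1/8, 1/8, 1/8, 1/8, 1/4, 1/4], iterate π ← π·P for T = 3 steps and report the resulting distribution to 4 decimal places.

π = [0.1873, 0.1689, 0.1455, 0.1670, 0.1670, 0.1643]

t=0: π = [0.1250, 0.1250, 0.1250, 0.1250, 0.2500, 0.2500]
t=1: π = [0.1875, 0.1563, 0.1406, 0.1563, 0.1875, 0.1719]
t=2: π = [0.1875, 0.1680, 0.1445, 0.1641, 0.1699, 0.1660]
t=3: π = [0.1873, 0.1689, 0.1455, 0.1670, 0.1670, 0.1643]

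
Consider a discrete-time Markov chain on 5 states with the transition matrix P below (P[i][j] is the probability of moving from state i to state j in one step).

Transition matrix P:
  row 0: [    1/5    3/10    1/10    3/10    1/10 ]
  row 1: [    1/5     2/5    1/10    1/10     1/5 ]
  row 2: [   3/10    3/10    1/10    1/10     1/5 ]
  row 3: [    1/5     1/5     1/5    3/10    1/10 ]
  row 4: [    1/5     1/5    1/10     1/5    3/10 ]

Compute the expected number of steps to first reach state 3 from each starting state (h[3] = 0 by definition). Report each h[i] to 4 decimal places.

First-step conditioning: h[3] = 0; for i ≠ 3, h[i] = 1 + Σ_k P[i][k]·h[k].
  h[0] = 1 + 1/5·h[0] + 3/10·h[1] + 1/10·h[2] + 1/10·h[4]
  h[1] = 1 + 1/5·h[0] + 2/5·h[1] + 1/10·h[2] + 1/5·h[4]
  h[2] = 1 + 3/10·h[0] + 3/10·h[1] + 1/10·h[2] + 1/5·h[4]
  h[4] = 1 + 1/5·h[0] + 1/5·h[1] + 1/10·h[2] + 3/10·h[4]
Solving the 4×4 linear system over states ≠ 3 gives exactly h = [7300/1457, 9000/1457, 8830/1457, 0, 8000/1457] (h[3] = 0 is the target).

h = [5.0103, 6.1771, 6.0604, 0.0000, 5.4907]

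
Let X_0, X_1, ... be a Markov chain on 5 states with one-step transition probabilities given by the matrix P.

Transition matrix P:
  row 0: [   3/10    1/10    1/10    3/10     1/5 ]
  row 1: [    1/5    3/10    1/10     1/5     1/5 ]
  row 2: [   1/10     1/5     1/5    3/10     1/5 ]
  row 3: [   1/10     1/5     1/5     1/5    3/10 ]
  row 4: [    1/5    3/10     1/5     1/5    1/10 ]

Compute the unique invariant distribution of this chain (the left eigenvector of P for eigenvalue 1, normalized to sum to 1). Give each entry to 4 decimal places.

π = [0.1785, 0.2250, 0.1597, 0.2338, 0.2031]

Balance equations π_j = Σ_i π_i·P[i][j]:
  π_0 = 3/10·π_0 + 1/5·π_1 + 1/10·π_2 + 1/10·π_3 + 1/5·π_4
  π_1 = 1/10·π_0 + 3/10·π_1 + 1/5·π_2 + 1/5·π_3 + 3/10·π_4
  π_2 = 1/10·π_0 + 1/10·π_1 + 1/5·π_2 + 1/5·π_3 + 1/5·π_4
  π_3 = 3/10·π_0 + 1/5·π_1 + 3/10·π_2 + 1/5·π_3 + 1/5·π_4
  normalize: π_0 + π_1 + π_2 + π_3 + π_4 = 1
Solving the linear system gives exactly π = [1591/8913, 2005/8913, 1423/8913, 2084/8913, 1810/8913].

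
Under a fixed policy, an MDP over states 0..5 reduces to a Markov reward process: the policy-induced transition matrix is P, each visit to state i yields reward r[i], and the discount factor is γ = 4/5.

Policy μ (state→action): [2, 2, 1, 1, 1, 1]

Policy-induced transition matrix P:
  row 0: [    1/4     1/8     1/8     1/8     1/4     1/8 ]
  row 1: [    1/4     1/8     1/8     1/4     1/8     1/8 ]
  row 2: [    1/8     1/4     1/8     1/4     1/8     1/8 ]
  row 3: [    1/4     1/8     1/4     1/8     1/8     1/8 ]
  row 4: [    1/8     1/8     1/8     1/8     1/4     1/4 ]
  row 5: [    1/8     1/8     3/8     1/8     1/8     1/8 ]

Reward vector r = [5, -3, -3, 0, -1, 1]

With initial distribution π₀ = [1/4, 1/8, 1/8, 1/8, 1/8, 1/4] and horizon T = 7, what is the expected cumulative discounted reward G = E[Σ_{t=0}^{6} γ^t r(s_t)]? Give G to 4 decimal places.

G = 0.3571

t=0: π = [0.2500, 0.1250, 0.1250, 0.1250, 0.1250, 0.2500], E[r] = 0.6250, γ^t·E[r] = 0.625000, running G = 0.625000
t=1: π = [0.1875, 0.1406, 0.2031, 0.1563, 0.1719, 0.1406], E[r] = -0.1250, γ^t·E[r] = -0.100000, running G = 0.525000
t=2: π = [0.1855, 0.1504, 0.1797, 0.1680, 0.1699, 0.1465], E[r] = -0.0859, γ^t·E[r] = -0.055000, running G = 0.470000
t=3: π = [0.1880, 0.1475, 0.1826, 0.1663, 0.1694, 0.1462], E[r] = -0.0735, γ^t·E[r] = -0.037625, running G = 0.432375
t=4: π = [0.1877, 0.1478, 0.1823, 0.1663, 0.1697, 0.1462], E[r] = -0.0754, γ^t·E[r] = -0.030900, running G = 0.401475
t=5: π = [0.1877, 0.1478, 0.1823, 0.1663, 0.1697, 0.1462], E[r] = -0.0752, γ^t·E[r] = -0.024641, running G = 0.376834
t=6: π = [0.1877, 0.1478, 0.1823, 0.1663, 0.1697, 0.1462], E[r] = -0.0752, γ^t·E[r] = -0.019721, running G = 0.357113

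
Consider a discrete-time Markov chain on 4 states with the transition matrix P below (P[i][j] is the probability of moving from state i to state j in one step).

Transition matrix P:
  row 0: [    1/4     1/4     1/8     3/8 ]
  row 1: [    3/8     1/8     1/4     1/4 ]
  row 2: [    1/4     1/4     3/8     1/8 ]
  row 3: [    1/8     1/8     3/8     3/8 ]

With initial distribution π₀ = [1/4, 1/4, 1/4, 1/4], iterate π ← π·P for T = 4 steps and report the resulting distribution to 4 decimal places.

π = [0.2390, 0.1913, 0.2914, 0.2783]

t=0: π = [0.2500, 0.2500, 0.2500, 0.2500]
t=1: π = [0.2500, 0.1875, 0.2813, 0.2813]
t=2: π = [0.2383, 0.1914, 0.2891, 0.2813]
t=3: π = [0.2388, 0.1909, 0.2915, 0.2788]
t=4: π = [0.2390, 0.1913, 0.2914, 0.2783]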